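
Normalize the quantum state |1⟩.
|1⟩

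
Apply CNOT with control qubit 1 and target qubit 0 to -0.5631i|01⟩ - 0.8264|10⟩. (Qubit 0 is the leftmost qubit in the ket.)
-0.8264|10⟩ - 0.5631i|11⟩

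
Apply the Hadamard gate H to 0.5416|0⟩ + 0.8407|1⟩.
0.9774|0⟩ - 0.2115|1⟩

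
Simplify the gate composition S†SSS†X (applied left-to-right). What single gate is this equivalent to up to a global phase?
X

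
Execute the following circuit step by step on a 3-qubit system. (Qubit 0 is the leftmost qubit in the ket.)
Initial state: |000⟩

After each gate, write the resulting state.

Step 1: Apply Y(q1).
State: i|010⟩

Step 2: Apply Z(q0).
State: i|010⟩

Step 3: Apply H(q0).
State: (1/√2)i|010⟩ + (1/√2)i|110⟩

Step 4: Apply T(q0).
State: (1/√2)i|010⟩ + (-1/2 + (1/2)i)|110⟩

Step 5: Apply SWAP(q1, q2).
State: (1/√2)i|001⟩ + (-1/2 + (1/2)i)|101⟩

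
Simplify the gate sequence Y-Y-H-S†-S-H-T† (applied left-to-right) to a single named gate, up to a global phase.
T†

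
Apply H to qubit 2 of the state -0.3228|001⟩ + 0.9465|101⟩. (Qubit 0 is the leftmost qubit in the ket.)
-0.2283|000⟩ + 0.2283|001⟩ + 0.6693|100⟩ - 0.6693|101⟩

H on qubit 2 mixes each pair of kets that differ only in qubit 2: amplitudes (a, b) of (|…0…⟩, |…1…⟩) become ((a + b)/√2, (a − b)/√2). Kets absent from the input have amplitude 0.
(|000⟩, |001⟩): (a, b) = (0, -0.3228) → (-0.2283, 0.2283)
(|100⟩, |101⟩): (a, b) = (0, 0.9465) → (0.6693, -0.6693)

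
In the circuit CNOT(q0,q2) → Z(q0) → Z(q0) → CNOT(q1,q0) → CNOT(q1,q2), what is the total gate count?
5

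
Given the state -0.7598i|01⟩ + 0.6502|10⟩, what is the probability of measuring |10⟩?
0.4228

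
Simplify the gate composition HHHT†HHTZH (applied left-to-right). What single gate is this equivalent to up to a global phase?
X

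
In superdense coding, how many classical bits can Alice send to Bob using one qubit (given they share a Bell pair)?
2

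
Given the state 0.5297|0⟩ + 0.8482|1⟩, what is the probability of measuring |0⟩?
0.2806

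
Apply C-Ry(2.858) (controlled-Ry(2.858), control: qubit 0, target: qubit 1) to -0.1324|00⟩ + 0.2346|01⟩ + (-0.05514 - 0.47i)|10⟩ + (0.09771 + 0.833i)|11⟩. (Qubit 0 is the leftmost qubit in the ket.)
-0.1324|00⟩ + 0.2346|01⟩ + (-0.1045 - 0.8911i)|10⟩ + (-0.04078 - 0.3476i)|11⟩

C-Ry(2.858) leaves the control-|0⟩ kets |00⟩, |01⟩ unchanged and applies Ry(2.858) to qubit 1 on the control-|1⟩ pair (|10⟩, |11⟩).
Ry(2.858) = [[cos(θ/2), −sin(θ/2)], [sin(θ/2), cos(θ/2)]]; θ = 2.858, cos(θ/2) ≈ 0.141322, sin(θ/2) ≈ 0.989964.
With a = amp(|10⟩) = (-0.05514 - 0.47i) and b = amp(|11⟩) = (0.09771 + 0.833i):
new amp(|10⟩) = (0.141322)·a + (-0.989964)·b = (-0.1045 - 0.8911i)
new amp(|11⟩) = (0.989964)·a + (0.141322)·b = (-0.04078 - 0.3476i)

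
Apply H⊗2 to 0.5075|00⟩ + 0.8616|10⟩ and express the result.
0.6846|00⟩ + 0.6846|01⟩ - 0.1771|10⟩ - 0.1771|11⟩

H⊗2 gives amp(|y⟩) = (1/2) Σ_x (−1)^(x·y) amp(|x⟩), where x·y is the number of positions in which both x and y have a 1.
|00⟩: (0.5075 + 0.8616)/2 = 0.6846
|01⟩: (0.5075 + 0.8616)/2 = 0.6846
|10⟩: (0.5075 - 0.8616)/2 = -0.1771
|11⟩: (0.5075 - 0.8616)/2 = -0.1771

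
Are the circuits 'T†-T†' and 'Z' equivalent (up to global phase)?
No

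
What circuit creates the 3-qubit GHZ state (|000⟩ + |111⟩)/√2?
H(q0) → CNOT(q0,q1) → CNOT(q0,q2)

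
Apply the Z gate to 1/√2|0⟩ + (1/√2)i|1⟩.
1/√2|0⟩ - (1/√2)i|1⟩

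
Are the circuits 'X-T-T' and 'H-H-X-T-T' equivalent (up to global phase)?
Yes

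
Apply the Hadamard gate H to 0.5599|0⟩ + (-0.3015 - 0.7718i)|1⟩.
(0.1827 - 0.5457i)|0⟩ + (0.6091 + 0.5457i)|1⟩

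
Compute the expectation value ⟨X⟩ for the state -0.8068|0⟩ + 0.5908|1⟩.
-0.9533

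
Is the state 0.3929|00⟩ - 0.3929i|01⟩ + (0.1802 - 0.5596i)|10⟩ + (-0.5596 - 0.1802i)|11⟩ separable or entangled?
Separable

Writing the state as a|00⟩ + b|01⟩ + c|10⟩ + d|11⟩, it is a product state iff ad − bc = 0.
Here (a, b, c, d) = (0.3929, -0.3929i, (0.1802 - 0.5596i), (-0.5596 - 0.1802i)): ad − bc = (0.3929)(-0.5596 - 0.1802i) − (-0.3929i)(0.1802 - 0.5596i) = 0, so the state is separable.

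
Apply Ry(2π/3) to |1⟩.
-0.866|0⟩ + 1/2|1⟩

Ry(2π/3) = [[cos(θ/2), −sin(θ/2)], [sin(θ/2), cos(θ/2)]]; θ = 2π/3, cos(θ/2) ≈ 0.5, sin(θ/2) ≈ 0.866025.
With a = amp(|0⟩) = 0 and b = amp(|1⟩) = 1:
new amp(|0⟩) = (0.5)·a + (-0.866025)·b = -0.866
new amp(|1⟩) = (0.866025)·a + (0.5)·b = 1/2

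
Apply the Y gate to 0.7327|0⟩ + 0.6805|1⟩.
-0.6805i|0⟩ + 0.7327i|1⟩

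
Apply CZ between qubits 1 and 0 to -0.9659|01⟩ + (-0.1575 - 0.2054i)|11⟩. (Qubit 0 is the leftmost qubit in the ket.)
-0.9659|01⟩ + (0.1575 + 0.2054i)|11⟩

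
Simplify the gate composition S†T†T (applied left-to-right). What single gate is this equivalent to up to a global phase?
S†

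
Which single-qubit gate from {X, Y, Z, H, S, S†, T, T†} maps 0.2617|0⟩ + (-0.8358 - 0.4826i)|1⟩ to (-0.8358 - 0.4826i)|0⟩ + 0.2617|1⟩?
X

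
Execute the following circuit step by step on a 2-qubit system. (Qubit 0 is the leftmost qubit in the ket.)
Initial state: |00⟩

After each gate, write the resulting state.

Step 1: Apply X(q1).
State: |01⟩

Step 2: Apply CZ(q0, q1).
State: |01⟩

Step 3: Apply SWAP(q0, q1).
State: |10⟩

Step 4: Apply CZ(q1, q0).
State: |10⟩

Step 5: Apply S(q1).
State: |10⟩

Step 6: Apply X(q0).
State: |00⟩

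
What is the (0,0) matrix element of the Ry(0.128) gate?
0.998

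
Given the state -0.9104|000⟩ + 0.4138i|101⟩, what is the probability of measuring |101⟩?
0.1712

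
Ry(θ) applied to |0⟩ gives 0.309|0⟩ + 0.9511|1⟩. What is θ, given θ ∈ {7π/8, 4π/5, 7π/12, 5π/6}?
4π/5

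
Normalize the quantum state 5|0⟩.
|0⟩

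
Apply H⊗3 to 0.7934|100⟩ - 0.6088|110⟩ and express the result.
0.06527|000⟩ + 0.06527|001⟩ + 0.4958|010⟩ + 0.4958|011⟩ - 0.06527|100⟩ - 0.06527|101⟩ - 0.4958|110⟩ - 0.4958|111⟩

H⊗3 gives amp(|y⟩) = (1/2√2) Σ_x (−1)^(x·y) amp(|x⟩), where x·y is the number of positions in which both x and y have a 1.
|000⟩: (0.7934 - 0.6088)/(2√2) = 0.06527
|001⟩: (0.7934 - 0.6088)/(2√2) = 0.06527
|010⟩: (0.7934 + 0.6088)/(2√2) = 0.4958
|011⟩: (0.7934 + 0.6088)/(2√2) = 0.4958
|100⟩: (-0.7934 + 0.6088)/(2√2) = -0.06527
|101⟩: (-0.7934 + 0.6088)/(2√2) = -0.06527
|110⟩: (-0.7934 - 0.6088)/(2√2) = -0.4958
|111⟩: (-0.7934 - 0.6088)/(2√2) = -0.4958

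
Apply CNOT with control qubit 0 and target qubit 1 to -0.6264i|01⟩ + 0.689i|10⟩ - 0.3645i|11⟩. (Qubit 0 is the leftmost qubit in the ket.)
-0.6264i|01⟩ - 0.3645i|10⟩ + 0.689i|11⟩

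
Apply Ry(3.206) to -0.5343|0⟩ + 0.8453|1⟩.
-0.8277|0⟩ - 0.5612|1⟩

Ry(3.206) = [[cos(θ/2), −sin(θ/2)], [sin(θ/2), cos(θ/2)]]; θ = 3.206, cos(θ/2) ≈ -0.0321981, sin(θ/2) ≈ 0.999482.
With a = amp(|0⟩) = -0.5343 and b = amp(|1⟩) = 0.8453:
new amp(|0⟩) = (-0.0321981)·a + (-0.999482)·b = -0.8277
new amp(|1⟩) = (0.999482)·a + (-0.0321981)·b = -0.5612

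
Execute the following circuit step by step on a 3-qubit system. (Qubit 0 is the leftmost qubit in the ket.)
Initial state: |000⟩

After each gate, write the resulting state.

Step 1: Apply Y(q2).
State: i|001⟩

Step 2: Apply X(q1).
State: i|011⟩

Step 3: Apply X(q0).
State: i|111⟩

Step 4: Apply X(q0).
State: i|011⟩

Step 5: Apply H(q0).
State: (1/√2)i|011⟩ + (1/√2)i|111⟩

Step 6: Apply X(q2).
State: (1/√2)i|010⟩ + (1/√2)i|110⟩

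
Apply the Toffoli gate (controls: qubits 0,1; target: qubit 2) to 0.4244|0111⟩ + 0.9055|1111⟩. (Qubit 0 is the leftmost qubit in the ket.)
0.4244|0111⟩ + 0.9055|1101⟩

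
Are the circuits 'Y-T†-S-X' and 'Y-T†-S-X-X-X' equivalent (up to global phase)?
Yes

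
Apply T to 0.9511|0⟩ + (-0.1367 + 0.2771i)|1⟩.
0.9511|0⟩ + (-0.2926 + 0.09928i)|1⟩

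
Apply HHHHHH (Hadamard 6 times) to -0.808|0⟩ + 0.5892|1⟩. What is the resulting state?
-0.808|0⟩ + 0.5892|1⟩

H² = I, so an even number of Hadamards cancels: H^6 = I and the state is unchanged.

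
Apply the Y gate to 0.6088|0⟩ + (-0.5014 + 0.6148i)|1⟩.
(0.6148 + 0.5014i)|0⟩ + 0.6088i|1⟩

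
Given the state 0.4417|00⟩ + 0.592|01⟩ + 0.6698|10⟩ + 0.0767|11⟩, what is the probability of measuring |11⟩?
0.005883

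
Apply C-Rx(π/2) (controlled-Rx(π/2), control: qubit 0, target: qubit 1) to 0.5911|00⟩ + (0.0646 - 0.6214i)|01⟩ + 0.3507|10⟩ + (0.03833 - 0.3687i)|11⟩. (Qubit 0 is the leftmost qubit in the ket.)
0.5911|00⟩ + (0.0646 - 0.6214i)|01⟩ + (-0.01273 - 0.0271i)|10⟩ + (0.0271 - 0.5087i)|11⟩

C-Rx(π/2) leaves the control-|0⟩ kets |00⟩, |01⟩ unchanged and applies Rx(π/2) to qubit 1 on the control-|1⟩ pair (|10⟩, |11⟩).
Rx(π/2) = [[cos(θ/2), −i·sin(θ/2)], [−i·sin(θ/2), cos(θ/2)]]; θ = π/2, cos(θ/2) ≈ 0.707107, sin(θ/2) ≈ 0.707107.
With a = amp(|10⟩) = 0.3507 and b = amp(|11⟩) = (0.03833 - 0.3687i):
new amp(|10⟩) = (0.707107)·a + (-0.707107i)·b = (-0.01273 - 0.0271i)
new amp(|11⟩) = (-0.707107i)·a + (0.707107)·b = (0.0271 - 0.5087i)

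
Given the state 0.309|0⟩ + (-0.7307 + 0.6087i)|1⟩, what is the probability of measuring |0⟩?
0.09548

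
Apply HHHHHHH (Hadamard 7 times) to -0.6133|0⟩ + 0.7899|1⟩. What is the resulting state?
0.1249|0⟩ - 0.9922|1⟩

H² = I, so H^7 = H: a single Hadamard. With (a, b) = (-0.6133, 0.7899), H gives ((a + b)/√2, (a − b)/√2) = (0.1249, -0.9922).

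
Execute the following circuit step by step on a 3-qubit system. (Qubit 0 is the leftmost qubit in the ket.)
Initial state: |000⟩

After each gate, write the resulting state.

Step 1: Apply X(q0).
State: |100⟩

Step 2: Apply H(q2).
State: 1/√2|100⟩ + 1/√2|101⟩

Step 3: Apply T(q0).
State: (1/2 + (1/2)i)|100⟩ + (1/2 + (1/2)i)|101⟩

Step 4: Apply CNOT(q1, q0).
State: (1/2 + (1/2)i)|100⟩ + (1/2 + (1/2)i)|101⟩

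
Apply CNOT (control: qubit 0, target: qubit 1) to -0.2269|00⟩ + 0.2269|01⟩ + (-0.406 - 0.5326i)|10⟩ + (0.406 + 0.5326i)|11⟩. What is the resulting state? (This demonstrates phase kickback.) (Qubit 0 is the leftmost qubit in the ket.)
-0.2269|00⟩ + 0.2269|01⟩ + (0.406 + 0.5326i)|10⟩ + (-0.406 - 0.5326i)|11⟩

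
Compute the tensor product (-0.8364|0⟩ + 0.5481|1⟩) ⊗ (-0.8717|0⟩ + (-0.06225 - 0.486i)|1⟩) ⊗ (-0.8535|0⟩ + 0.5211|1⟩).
-0.6223|000⟩ + 0.3799|001⟩ + (-0.04444 - 0.3469i)|010⟩ + (0.02713 + 0.2118i)|011⟩ + 0.4078|100⟩ - 0.249|101⟩ + (0.02912 + 0.2274i)|110⟩ + (-0.01778 - 0.1388i)|111⟩

amp(|b₁b₂…⟩) = product of the factor amplitudes for bits b₁, b₂, …; only kets whose every factor amplitude is nonzero survive.
|000⟩: (-0.8364)(-0.8717)(-0.8535) = -0.6223
|001⟩: (-0.8364)(-0.8717)(0.5211) = 0.3799
|010⟩: (-0.8364)(-0.06225 - 0.486i)(-0.8535) = (-0.04444 - 0.3469i)
|011⟩: (-0.8364)(-0.06225 - 0.486i)(0.5211) = (0.02713 + 0.2118i)
|100⟩: (0.5481)(-0.8717)(-0.8535) = 0.4078
|101⟩: (0.5481)(-0.8717)(0.5211) = -0.249
|110⟩: (0.5481)(-0.06225 - 0.486i)(-0.8535) = (0.02912 + 0.2274i)
|111⟩: (0.5481)(-0.06225 - 0.486i)(0.5211) = (-0.01778 - 0.1388i)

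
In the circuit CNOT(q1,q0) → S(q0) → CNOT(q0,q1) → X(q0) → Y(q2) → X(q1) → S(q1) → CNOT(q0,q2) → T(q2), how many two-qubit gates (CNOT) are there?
3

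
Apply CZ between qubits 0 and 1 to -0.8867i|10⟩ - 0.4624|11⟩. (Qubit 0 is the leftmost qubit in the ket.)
-0.8867i|10⟩ + 0.4624|11⟩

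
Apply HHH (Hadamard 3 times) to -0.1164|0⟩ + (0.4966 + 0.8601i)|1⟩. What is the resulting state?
(0.2688 + 0.6082i)|0⟩ + (-0.4335 - 0.6082i)|1⟩

H² = I, so H^3 = H: a single Hadamard. With (a, b) = (-0.1164, (0.4966 + 0.8601i)), H gives ((a + b)/√2, (a − b)/√2) = ((0.2688 + 0.6082i), (-0.4335 - 0.6082i)).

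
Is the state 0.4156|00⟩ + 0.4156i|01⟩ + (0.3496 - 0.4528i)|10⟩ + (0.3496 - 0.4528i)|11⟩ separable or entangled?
Entangled

Writing the state as a|00⟩ + b|01⟩ + c|10⟩ + d|11⟩, it is a product state iff ad − bc = 0.
Here (a, b, c, d) = (0.4156, 0.4156i, (0.3496 - 0.4528i), (0.3496 - 0.4528i)): ad − bc = (0.4156)(0.3496 - 0.4528i) − (0.4156i)(0.3496 - 0.4528i) = (-0.04289 - 0.3335i) ≠ 0, so the state is entangled.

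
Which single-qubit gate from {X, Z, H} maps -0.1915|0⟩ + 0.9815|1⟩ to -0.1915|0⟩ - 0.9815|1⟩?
Z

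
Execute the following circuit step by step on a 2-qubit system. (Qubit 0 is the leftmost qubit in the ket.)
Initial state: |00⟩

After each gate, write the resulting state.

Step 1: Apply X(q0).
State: |10⟩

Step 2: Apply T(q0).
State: (1/√2 + (1/√2)i)|10⟩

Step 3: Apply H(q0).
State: (1/2 + (1/2)i)|00⟩ + (-1/2 - (1/2)i)|10⟩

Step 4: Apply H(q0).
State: (1/√2 + (1/√2)i)|10⟩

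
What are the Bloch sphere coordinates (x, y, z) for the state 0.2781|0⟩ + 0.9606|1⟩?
(0.5343, 0, -0.8454)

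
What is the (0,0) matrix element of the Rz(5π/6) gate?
(0.2588 - 0.9659i)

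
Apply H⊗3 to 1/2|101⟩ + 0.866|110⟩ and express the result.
0.483|000⟩ + 0.1294|001⟩ - 0.1294|010⟩ - 0.483|011⟩ - 0.483|100⟩ - 0.1294|101⟩ + 0.1294|110⟩ + 0.483|111⟩

H⊗3 gives amp(|y⟩) = (1/2√2) Σ_x (−1)^(x·y) amp(|x⟩), where x·y is the number of positions in which both x and y have a 1.
|000⟩: (1/2 + 0.866)/(2√2) = 0.483
|001⟩: (-1/2 + 0.866)/(2√2) = 0.1294
|010⟩: (1/2 - 0.866)/(2√2) = -0.1294
|011⟩: (-1/2 - 0.866)/(2√2) = -0.483
|100⟩: (-1/2 - 0.866)/(2√2) = -0.483
|101⟩: (1/2 - 0.866)/(2√2) = -0.1294
|110⟩: (-1/2 + 0.866)/(2√2) = 0.1294
|111⟩: (1/2 + 0.866)/(2√2) = 0.483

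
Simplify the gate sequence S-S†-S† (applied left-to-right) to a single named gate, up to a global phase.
S†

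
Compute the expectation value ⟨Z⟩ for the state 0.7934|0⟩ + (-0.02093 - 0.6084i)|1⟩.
0.2589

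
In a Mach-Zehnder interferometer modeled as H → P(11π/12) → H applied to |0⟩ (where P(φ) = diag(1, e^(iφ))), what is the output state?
(0.01704 + 0.1294i)|0⟩ + (0.983 - 0.1294i)|1⟩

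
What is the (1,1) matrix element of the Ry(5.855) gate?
-0.9772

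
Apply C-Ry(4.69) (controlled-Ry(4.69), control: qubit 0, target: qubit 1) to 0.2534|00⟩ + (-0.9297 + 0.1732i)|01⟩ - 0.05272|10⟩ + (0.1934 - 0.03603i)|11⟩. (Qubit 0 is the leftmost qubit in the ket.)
0.2534|00⟩ + (-0.9297 + 0.1732i)|01⟩ + (-0.1014 + 0.02576i)|10⟩ + (-0.1729 + 0.02519i)|11⟩

C-Ry(4.69) leaves the control-|0⟩ kets |00⟩, |01⟩ unchanged and applies Ry(4.69) to qubit 1 on the control-|1⟩ pair (|10⟩, |11⟩).
Ry(4.69) = [[cos(θ/2), −sin(θ/2)], [sin(θ/2), cos(θ/2)]]; θ = 4.69, cos(θ/2) ≈ -0.699147, sin(θ/2) ≈ 0.714978.
With a = amp(|10⟩) = -0.05272 and b = amp(|11⟩) = (0.1934 - 0.03603i):
new amp(|10⟩) = (-0.699147)·a + (-0.714978)·b = (-0.1014 + 0.02576i)
new amp(|11⟩) = (0.714978)·a + (-0.699147)·b = (-0.1729 + 0.02519i)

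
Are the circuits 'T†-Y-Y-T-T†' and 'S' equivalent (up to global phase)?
No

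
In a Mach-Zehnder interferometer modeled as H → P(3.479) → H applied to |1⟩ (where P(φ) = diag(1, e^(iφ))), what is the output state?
(0.9718 + 0.1655i)|0⟩ + (0.02819 - 0.1655i)|1⟩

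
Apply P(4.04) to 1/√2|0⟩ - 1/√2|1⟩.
1/√2|0⟩ + (0.4404 + 0.5532i)|1⟩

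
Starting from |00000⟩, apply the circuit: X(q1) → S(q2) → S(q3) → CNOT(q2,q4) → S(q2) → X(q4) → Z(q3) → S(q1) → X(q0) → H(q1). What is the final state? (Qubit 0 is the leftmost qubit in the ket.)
(1/√2)i|10001⟩ - (1/√2)i|11001⟩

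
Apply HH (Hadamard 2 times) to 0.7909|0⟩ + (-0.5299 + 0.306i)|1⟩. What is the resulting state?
0.7909|0⟩ + (-0.5299 + 0.306i)|1⟩

H² = I, so an even number of Hadamards cancels: H^2 = I and the state is unchanged.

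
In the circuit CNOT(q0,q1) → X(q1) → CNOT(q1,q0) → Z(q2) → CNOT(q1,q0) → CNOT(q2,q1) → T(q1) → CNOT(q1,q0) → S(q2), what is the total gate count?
9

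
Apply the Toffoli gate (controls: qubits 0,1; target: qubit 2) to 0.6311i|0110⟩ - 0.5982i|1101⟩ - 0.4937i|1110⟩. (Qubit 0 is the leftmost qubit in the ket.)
0.6311i|0110⟩ - 0.4937i|1100⟩ - 0.5982i|1111⟩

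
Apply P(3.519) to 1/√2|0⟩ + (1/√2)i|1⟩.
1/√2|0⟩ + (0.2606 - 0.6573i)|1⟩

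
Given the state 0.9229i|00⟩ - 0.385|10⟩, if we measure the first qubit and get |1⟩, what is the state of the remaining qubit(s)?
-|0⟩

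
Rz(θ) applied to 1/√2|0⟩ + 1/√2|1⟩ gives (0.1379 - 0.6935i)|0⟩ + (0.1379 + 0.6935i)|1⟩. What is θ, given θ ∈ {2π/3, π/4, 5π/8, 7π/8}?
7π/8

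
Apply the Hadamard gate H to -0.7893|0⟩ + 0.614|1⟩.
-0.124|0⟩ - 0.9923|1⟩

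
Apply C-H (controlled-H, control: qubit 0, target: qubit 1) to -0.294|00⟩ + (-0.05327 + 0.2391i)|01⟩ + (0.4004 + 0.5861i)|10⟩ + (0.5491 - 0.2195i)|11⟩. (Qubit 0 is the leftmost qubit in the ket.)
-0.294|00⟩ + (-0.05327 + 0.2391i)|01⟩ + (0.6714 + 0.2592i)|10⟩ + (-0.1051 + 0.5696i)|11⟩

C-H leaves the control-|0⟩ kets |00⟩, |01⟩ unchanged and applies H to qubit 1 on the control-|1⟩ pair (|10⟩, |11⟩).
H = [[1/√2, 1/√2], [1/√2, -1/√2]].
With a = amp(|10⟩) = (0.4004 + 0.5861i) and b = amp(|11⟩) = (0.5491 - 0.2195i):
new amp(|10⟩) = (1/√2)·a + (1/√2)·b = (0.6714 + 0.2592i)
new amp(|11⟩) = (1/√2)·a + (-1/√2)·b = (-0.1051 + 0.5696i)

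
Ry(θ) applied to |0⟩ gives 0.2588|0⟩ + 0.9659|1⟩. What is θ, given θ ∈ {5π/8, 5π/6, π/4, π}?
5π/6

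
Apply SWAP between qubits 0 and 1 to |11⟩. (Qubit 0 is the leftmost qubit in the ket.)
|11⟩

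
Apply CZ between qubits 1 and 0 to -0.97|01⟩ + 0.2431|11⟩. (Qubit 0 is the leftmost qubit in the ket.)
-0.97|01⟩ - 0.2431|11⟩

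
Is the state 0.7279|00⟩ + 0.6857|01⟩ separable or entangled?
Separable

Writing the state as a|00⟩ + b|01⟩ + c|10⟩ + d|11⟩, it is a product state iff ad − bc = 0.
Here (a, b, c, d) = (0.7279, 0.6857, 0, 0): ad − bc = (0.7279)(0) − (0.6857)(0) = 0, so the state is separable.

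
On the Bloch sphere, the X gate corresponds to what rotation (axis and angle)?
Rotation by π around the x-axis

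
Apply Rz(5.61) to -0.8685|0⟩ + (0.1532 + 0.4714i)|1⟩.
(0.8198 + 0.2868i)|0⟩ + (-0.3003 - 0.3943i)|1⟩

Rz(5.61) = [[e^(−iθ/2), 0], [0, e^(iθ/2)]] with e^(±iθ/2) = cos(θ/2) ± i·sin(θ/2); θ = 5.61, cos(θ/2) ≈ -0.943885, sin(θ/2) ≈ 0.330273.
With a = amp(|0⟩) = -0.8685 and b = amp(|1⟩) = (0.1532 + 0.4714i):
new amp(|0⟩) = (-0.943885 - 0.330273i)·a = (0.8198 + 0.2868i)
new amp(|1⟩) = (-0.943885 + 0.330273i)·b = (-0.3003 - 0.3943i)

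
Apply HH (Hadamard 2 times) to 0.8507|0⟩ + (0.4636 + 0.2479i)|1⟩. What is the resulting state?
0.8507|0⟩ + (0.4636 + 0.2479i)|1⟩

H² = I, so an even number of Hadamards cancels: H^2 = I and the state is unchanged.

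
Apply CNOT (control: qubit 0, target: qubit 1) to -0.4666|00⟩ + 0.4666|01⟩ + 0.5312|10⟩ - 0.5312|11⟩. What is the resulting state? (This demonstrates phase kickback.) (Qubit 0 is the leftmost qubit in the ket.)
-0.4666|00⟩ + 0.4666|01⟩ - 0.5312|10⟩ + 0.5312|11⟩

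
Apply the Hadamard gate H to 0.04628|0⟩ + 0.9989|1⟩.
0.7391|0⟩ - 0.6736|1⟩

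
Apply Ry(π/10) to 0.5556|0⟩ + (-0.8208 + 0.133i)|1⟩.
(0.6772 - 0.02081i)|0⟩ + (-0.7238 + 0.1314i)|1⟩

Ry(π/10) = [[cos(θ/2), −sin(θ/2)], [sin(θ/2), cos(θ/2)]]; θ = π/10, cos(θ/2) ≈ 0.987688, sin(θ/2) ≈ 0.156434.
With a = amp(|0⟩) = 0.5556 and b = amp(|1⟩) = (-0.8208 + 0.133i):
new amp(|0⟩) = (0.987688)·a + (-0.156434)·b = (0.6772 - 0.02081i)
new amp(|1⟩) = (0.156434)·a + (0.987688)·b = (-0.7238 + 0.1314i)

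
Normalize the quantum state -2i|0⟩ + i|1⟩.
-0.8944i|0⟩ + (1/√5)i|1⟩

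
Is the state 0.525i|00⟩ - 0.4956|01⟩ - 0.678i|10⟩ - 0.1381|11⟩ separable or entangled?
Entangled

Writing the state as a|00⟩ + b|01⟩ + c|10⟩ + d|11⟩, it is a product state iff ad − bc = 0.
Here (a, b, c, d) = (0.525i, -0.4956, -0.678i, -0.1381): ad − bc = (0.525i)(-0.1381) − (-0.4956)(-0.678i) = -0.4085i ≠ 0, so the state is entangled.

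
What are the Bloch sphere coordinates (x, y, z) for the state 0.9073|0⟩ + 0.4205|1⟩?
(0.763, 0, 0.6464)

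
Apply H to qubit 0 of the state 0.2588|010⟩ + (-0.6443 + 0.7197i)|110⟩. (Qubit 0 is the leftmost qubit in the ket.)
(-0.2726 + 0.5089i)|010⟩ + (0.6386 - 0.5089i)|110⟩

H on qubit 0 mixes each pair of kets that differ only in qubit 0: amplitudes (a, b) of (|…0…⟩, |…1…⟩) become ((a + b)/√2, (a − b)/√2). Kets absent from the input have amplitude 0.
(|010⟩, |110⟩): (a, b) = (0.2588, (-0.6443 + 0.7197i)) → ((-0.2726 + 0.5089i), (0.6386 - 0.5089i))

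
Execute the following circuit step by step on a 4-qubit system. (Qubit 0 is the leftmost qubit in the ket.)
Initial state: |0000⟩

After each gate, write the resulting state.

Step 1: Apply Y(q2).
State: i|0010⟩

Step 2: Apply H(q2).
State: (1/√2)i|0000⟩ - (1/√2)i|0010⟩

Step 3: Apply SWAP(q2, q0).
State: (1/√2)i|0000⟩ - (1/√2)i|1000⟩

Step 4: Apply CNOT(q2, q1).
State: (1/√2)i|0000⟩ - (1/√2)i|1000⟩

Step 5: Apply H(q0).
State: i|1000⟩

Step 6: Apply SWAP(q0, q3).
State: i|0001⟩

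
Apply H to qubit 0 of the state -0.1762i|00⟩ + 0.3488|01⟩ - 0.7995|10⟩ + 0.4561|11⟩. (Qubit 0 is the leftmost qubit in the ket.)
(-0.5653 - 0.1246i)|00⟩ + 0.5692|01⟩ + (0.5653 - 0.1246i)|10⟩ - 0.07587|11⟩

H on qubit 0 mixes each pair of kets that differ only in qubit 0: amplitudes (a, b) of (|…0…⟩, |…1…⟩) become ((a + b)/√2, (a − b)/√2). Kets absent from the input have amplitude 0.
(|00⟩, |10⟩): (a, b) = (-0.1762i, -0.7995) → ((-0.5653 - 0.1246i), (0.5653 - 0.1246i))
(|01⟩, |11⟩): (a, b) = (0.3488, 0.4561) → (0.5692, -0.07587)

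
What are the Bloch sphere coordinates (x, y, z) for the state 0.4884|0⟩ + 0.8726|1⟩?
(0.8524, 0, -0.5229)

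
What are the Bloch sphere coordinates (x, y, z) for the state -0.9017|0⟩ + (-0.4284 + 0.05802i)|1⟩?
(0.7726, -0.1046, 0.6262)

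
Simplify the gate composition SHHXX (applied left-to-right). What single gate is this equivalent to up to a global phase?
S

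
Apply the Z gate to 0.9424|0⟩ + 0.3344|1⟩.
0.9424|0⟩ - 0.3344|1⟩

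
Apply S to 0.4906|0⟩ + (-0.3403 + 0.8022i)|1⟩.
0.4906|0⟩ + (-0.8022 - 0.3403i)|1⟩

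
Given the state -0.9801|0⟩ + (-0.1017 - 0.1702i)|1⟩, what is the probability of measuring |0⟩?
0.9606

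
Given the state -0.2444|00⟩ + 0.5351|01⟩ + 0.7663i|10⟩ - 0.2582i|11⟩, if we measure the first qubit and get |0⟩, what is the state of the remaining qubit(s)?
-0.4155|0⟩ + 0.9096|1⟩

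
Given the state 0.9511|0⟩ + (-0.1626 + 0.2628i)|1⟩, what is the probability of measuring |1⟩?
0.0955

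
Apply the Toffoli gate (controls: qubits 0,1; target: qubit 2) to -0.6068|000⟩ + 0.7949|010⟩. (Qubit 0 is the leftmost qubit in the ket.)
-0.6068|000⟩ + 0.7949|010⟩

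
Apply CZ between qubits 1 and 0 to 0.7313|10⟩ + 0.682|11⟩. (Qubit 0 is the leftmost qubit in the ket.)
0.7313|10⟩ - 0.682|11⟩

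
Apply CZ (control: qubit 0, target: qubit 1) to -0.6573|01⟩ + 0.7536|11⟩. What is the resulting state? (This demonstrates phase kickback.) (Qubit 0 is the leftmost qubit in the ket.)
-0.6573|01⟩ - 0.7536|11⟩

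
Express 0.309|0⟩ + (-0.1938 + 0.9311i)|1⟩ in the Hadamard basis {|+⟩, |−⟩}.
(0.08146 + 0.6584i)|+⟩ + (0.3555 - 0.6584i)|−⟩

With |ψ⟩ = α|0⟩ + β|1⟩, the Hadamard-basis coefficients are ⟨+|ψ⟩ = (α + β)/√2 and ⟨−|ψ⟩ = (α − β)/√2.
Here α = 0.309, β = (-0.1938 + 0.9311i): (α + β)/√2 = (0.08146 + 0.6584i), (α − β)/√2 = (0.3555 - 0.6584i).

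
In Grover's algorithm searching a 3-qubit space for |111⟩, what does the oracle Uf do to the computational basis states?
Uf|x⟩ = -|x⟩ if x = 111, else |x⟩ (phase flip on target)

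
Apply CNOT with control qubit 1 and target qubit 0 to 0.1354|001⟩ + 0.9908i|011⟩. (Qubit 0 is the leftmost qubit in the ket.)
0.1354|001⟩ + 0.9908i|111⟩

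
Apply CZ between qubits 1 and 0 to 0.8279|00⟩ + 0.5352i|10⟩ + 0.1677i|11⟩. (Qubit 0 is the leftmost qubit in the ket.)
0.8279|00⟩ + 0.5352i|10⟩ - 0.1677i|11⟩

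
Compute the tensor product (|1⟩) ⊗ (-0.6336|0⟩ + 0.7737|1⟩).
-0.6336|10⟩ + 0.7737|11⟩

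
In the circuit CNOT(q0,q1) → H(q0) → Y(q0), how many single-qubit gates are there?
2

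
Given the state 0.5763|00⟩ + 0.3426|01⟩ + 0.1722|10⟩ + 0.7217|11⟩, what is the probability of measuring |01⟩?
0.1174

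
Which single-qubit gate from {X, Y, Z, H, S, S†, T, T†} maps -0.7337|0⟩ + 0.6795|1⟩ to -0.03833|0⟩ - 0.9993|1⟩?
H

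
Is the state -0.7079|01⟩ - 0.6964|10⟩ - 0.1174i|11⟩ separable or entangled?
Entangled

Writing the state as a|00⟩ + b|01⟩ + c|10⟩ + d|11⟩, it is a product state iff ad − bc = 0.
Here (a, b, c, d) = (0, -0.7079, -0.6964, -0.1174i): ad − bc = (0)(-0.1174i) − (-0.7079)(-0.6964) = -0.493 ≠ 0, so the state is entangled.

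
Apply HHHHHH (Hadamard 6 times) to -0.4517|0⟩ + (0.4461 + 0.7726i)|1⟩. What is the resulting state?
-0.4517|0⟩ + (0.4461 + 0.7726i)|1⟩

H² = I, so an even number of Hadamards cancels: H^6 = I and the state is unchanged.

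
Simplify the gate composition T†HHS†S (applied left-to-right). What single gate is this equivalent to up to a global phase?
T†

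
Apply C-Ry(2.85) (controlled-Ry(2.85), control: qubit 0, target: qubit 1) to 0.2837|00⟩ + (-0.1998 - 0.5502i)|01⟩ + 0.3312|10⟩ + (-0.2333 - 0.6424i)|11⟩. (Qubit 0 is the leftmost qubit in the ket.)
0.2837|00⟩ + (-0.1998 - 0.5502i)|01⟩ + (0.2789 + 0.6356i)|10⟩ + (0.2938 - 0.09333i)|11⟩

C-Ry(2.85) leaves the control-|0⟩ kets |00⟩, |01⟩ unchanged and applies Ry(2.85) to qubit 1 on the control-|1⟩ pair (|10⟩, |11⟩).
Ry(2.85) = [[cos(θ/2), −sin(θ/2)], [sin(θ/2), cos(θ/2)]]; θ = 2.85, cos(θ/2) ≈ 0.14528, sin(θ/2) ≈ 0.989391.
With a = amp(|10⟩) = 0.3312 and b = amp(|11⟩) = (-0.2333 - 0.6424i):
new amp(|10⟩) = (0.14528)·a + (-0.989391)·b = (0.2789 + 0.6356i)
new amp(|11⟩) = (0.989391)·a + (0.14528)·b = (0.2938 - 0.09333i)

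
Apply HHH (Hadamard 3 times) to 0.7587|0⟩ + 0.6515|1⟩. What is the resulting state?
0.9972|0⟩ + 0.0758|1⟩

H² = I, so H^3 = H: a single Hadamard. With (a, b) = (0.7587, 0.6515), H gives ((a + b)/√2, (a − b)/√2) = (0.9972, 0.0758).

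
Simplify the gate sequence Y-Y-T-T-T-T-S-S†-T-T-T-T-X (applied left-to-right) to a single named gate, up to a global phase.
X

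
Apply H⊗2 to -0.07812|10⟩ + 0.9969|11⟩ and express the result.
0.4594|00⟩ - 0.5375|01⟩ - 0.4594|10⟩ + 0.5375|11⟩

H⊗2 gives amp(|y⟩) = (1/2) Σ_x (−1)^(x·y) amp(|x⟩), where x·y is the number of positions in which both x and y have a 1.
|00⟩: (-0.07812 + 0.9969)/2 = 0.4594
|01⟩: (-0.07812 - 0.9969)/2 = -0.5375
|10⟩: (0.07812 - 0.9969)/2 = -0.4594
|11⟩: (0.07812 + 0.9969)/2 = 0.5375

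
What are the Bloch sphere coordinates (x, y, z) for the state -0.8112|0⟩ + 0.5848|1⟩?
(-0.9488, 0, 0.3161)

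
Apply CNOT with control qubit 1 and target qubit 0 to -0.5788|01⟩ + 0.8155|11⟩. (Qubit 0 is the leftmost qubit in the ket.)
0.8155|01⟩ - 0.5788|11⟩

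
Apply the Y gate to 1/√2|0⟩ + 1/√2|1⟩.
-(1/√2)i|0⟩ + (1/√2)i|1⟩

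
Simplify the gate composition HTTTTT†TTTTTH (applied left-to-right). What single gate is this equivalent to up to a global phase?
I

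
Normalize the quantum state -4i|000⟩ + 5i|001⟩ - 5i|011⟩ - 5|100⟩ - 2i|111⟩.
-0.4104i|000⟩ + 0.513i|001⟩ - 0.513i|011⟩ - 0.513|100⟩ - 0.2052i|111⟩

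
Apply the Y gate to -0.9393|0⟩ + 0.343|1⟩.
-0.343i|0⟩ - 0.9393i|1⟩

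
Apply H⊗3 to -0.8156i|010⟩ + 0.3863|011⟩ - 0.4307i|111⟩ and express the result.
(0.1366 - 0.4406i)|000⟩ + (-0.1366 - 0.1361i)|001⟩ + (-0.1366 + 0.4406i)|010⟩ + (0.1366 + 0.1361i)|011⟩ + (0.1366 - 0.1361i)|100⟩ + (-0.1366 - 0.4406i)|101⟩ + (-0.1366 + 0.1361i)|110⟩ + (0.1366 + 0.4406i)|111⟩

H⊗3 gives amp(|y⟩) = (1/2√2) Σ_x (−1)^(x·y) amp(|x⟩), where x·y is the number of positions in which both x and y have a 1.
|000⟩: (-0.8156i + 0.3863 - 0.4307i)/(2√2) = (0.1366 - 0.4406i)
|001⟩: (-0.8156i - 0.3863 + 0.4307i)/(2√2) = (-0.1366 - 0.1361i)
|010⟩: (0.8156i - 0.3863 + 0.4307i)/(2√2) = (-0.1366 + 0.4406i)
|011⟩: (0.8156i + 0.3863 - 0.4307i)/(2√2) = (0.1366 + 0.1361i)
|100⟩: (-0.8156i + 0.3863 + 0.4307i)/(2√2) = (0.1366 - 0.1361i)
|101⟩: (-0.8156i - 0.3863 - 0.4307i)/(2√2) = (-0.1366 - 0.4406i)
|110⟩: (0.8156i - 0.3863 - 0.4307i)/(2√2) = (-0.1366 + 0.1361i)
|111⟩: (0.8156i + 0.3863 + 0.4307i)/(2√2) = (0.1366 + 0.4406i)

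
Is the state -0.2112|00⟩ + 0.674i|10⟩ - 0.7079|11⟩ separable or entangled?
Entangled

Writing the state as a|00⟩ + b|01⟩ + c|10⟩ + d|11⟩, it is a product state iff ad − bc = 0.
Here (a, b, c, d) = (-0.2112, 0, 0.674i, -0.7079): ad − bc = (-0.2112)(-0.7079) − (0)(0.674i) = 0.1495 ≠ 0, so the state is entangled.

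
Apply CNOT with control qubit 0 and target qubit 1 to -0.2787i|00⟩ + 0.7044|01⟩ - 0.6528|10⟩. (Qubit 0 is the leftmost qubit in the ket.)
-0.2787i|00⟩ + 0.7044|01⟩ - 0.6528|11⟩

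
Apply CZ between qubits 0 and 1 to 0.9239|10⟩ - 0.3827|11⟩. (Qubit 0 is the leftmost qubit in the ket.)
0.9239|10⟩ + 0.3827|11⟩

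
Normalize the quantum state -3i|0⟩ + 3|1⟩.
-(1/√2)i|0⟩ + 1/√2|1⟩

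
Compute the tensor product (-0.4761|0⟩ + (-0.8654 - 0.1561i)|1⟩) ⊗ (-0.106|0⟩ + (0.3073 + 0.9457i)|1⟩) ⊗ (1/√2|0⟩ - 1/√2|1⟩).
0.03569|000⟩ - 0.03569|001⟩ + (-0.1035 - 0.3184i)|010⟩ + (0.1035 + 0.3184i)|011⟩ + (0.06486 + 0.0117i)|100⟩ + (-0.06486 - 0.0117i)|101⟩ + (-0.08366 - 0.6126i)|110⟩ + (0.08366 + 0.6126i)|111⟩

amp(|b₁b₂…⟩) = product of the factor amplitudes for bits b₁, b₂, …; only kets whose every factor amplitude is nonzero survive.
|000⟩: (-0.4761)(-0.106)(1/√2) = 0.03569
|001⟩: (-0.4761)(-0.106)(-1/√2) = -0.03569
|010⟩: (-0.4761)(0.3073 + 0.9457i)(1/√2) = (-0.1035 - 0.3184i)
|011⟩: (-0.4761)(0.3073 + 0.9457i)(-1/√2) = (0.1035 + 0.3184i)
|100⟩: (-0.8654 - 0.1561i)(-0.106)(1/√2) = (0.06486 + 0.0117i)
|101⟩: (-0.8654 - 0.1561i)(-0.106)(-1/√2) = (-0.06486 - 0.0117i)
|110⟩: (-0.8654 - 0.1561i)(0.3073 + 0.9457i)(1/√2) = (-0.08366 - 0.6126i)
|111⟩: (-0.8654 - 0.1561i)(0.3073 + 0.9457i)(-1/√2) = (0.08366 + 0.6126i)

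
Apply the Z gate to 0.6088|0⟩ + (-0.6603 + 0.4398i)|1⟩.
0.6088|0⟩ + (0.6603 - 0.4398i)|1⟩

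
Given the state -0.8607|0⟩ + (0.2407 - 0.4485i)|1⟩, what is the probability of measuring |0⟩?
0.7408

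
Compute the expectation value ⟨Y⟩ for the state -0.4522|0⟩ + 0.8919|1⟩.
0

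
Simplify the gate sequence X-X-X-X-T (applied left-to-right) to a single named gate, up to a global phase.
T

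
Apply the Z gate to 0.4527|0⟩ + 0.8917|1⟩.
0.4527|0⟩ - 0.8917|1⟩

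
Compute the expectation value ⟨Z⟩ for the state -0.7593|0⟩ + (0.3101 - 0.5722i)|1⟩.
0.153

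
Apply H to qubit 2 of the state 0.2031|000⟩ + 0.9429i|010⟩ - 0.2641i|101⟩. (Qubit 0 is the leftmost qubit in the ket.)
0.1436|000⟩ + 0.1436|001⟩ + 0.6667i|010⟩ + 0.6667i|011⟩ - 0.1867i|100⟩ + 0.1867i|101⟩

H on qubit 2 mixes each pair of kets that differ only in qubit 2: amplitudes (a, b) of (|…0…⟩, |…1…⟩) become ((a + b)/√2, (a − b)/√2). Kets absent from the input have amplitude 0.
(|000⟩, |001⟩): (a, b) = (0.2031, 0) → (0.1436, 0.1436)
(|010⟩, |011⟩): (a, b) = (0.9429i, 0) → (0.6667i, 0.6667i)
(|100⟩, |101⟩): (a, b) = (0, -0.2641i) → (-0.1867i, 0.1867i)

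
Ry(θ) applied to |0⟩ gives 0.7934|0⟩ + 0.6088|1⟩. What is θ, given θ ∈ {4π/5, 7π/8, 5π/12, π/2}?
5π/12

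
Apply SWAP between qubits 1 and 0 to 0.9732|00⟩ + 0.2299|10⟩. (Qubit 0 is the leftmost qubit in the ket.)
0.9732|00⟩ + 0.2299|01⟩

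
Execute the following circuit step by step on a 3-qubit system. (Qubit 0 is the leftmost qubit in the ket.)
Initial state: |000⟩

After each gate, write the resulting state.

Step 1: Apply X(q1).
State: |010⟩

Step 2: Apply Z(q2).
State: |010⟩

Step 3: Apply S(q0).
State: |010⟩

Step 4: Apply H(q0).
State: 1/√2|010⟩ + 1/√2|110⟩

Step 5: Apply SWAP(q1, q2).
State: 1/√2|001⟩ + 1/√2|101⟩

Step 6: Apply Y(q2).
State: -(1/√2)i|000⟩ - (1/√2)i|100⟩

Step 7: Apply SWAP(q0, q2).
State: -(1/√2)i|000⟩ - (1/√2)i|001⟩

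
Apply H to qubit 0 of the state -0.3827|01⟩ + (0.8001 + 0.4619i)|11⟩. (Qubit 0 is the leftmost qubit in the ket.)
(0.2951 + 0.3266i)|01⟩ + (-0.8364 - 0.3266i)|11⟩

H on qubit 0 mixes each pair of kets that differ only in qubit 0: amplitudes (a, b) of (|…0…⟩, |…1…⟩) become ((a + b)/√2, (a − b)/√2). Kets absent from the input have amplitude 0.
(|01⟩, |11⟩): (a, b) = (-0.3827, (0.8001 + 0.4619i)) → ((0.2951 + 0.3266i), (-0.8364 - 0.3266i))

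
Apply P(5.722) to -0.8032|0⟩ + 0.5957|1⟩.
-0.8032|0⟩ + (0.5043 - 0.317i)|1⟩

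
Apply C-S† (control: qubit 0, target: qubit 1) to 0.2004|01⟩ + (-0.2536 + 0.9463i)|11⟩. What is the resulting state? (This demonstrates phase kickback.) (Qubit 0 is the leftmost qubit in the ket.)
0.2004|01⟩ + (0.9463 + 0.2536i)|11⟩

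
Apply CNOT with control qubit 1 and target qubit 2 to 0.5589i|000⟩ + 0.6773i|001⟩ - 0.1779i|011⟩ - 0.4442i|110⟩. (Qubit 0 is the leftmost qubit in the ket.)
0.5589i|000⟩ + 0.6773i|001⟩ - 0.1779i|010⟩ - 0.4442i|111⟩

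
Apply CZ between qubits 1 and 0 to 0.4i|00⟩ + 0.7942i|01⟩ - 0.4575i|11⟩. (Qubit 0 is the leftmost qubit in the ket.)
0.4i|00⟩ + 0.7942i|01⟩ + 0.4575i|11⟩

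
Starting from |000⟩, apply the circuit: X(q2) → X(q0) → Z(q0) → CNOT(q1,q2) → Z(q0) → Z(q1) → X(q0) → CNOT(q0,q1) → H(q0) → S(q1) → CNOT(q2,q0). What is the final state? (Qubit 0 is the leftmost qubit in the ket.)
1/√2|001⟩ + 1/√2|101⟩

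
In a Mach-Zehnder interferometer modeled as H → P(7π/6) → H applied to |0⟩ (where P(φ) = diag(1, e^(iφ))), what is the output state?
(0.06699 - 0.25i)|0⟩ + (0.933 + 0.25i)|1⟩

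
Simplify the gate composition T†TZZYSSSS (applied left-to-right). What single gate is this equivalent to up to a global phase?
Y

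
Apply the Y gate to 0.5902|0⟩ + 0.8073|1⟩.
-0.8073i|0⟩ + 0.5902i|1⟩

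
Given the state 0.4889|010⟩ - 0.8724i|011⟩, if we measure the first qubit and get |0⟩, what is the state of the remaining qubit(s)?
0.4889|10⟩ - 0.8724i|11⟩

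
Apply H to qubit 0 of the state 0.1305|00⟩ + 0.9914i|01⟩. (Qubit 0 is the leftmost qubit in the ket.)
0.09228|00⟩ + 0.701i|01⟩ + 0.09228|10⟩ + 0.701i|11⟩

H on qubit 0 mixes each pair of kets that differ only in qubit 0: amplitudes (a, b) of (|…0…⟩, |…1…⟩) become ((a + b)/√2, (a − b)/√2). Kets absent from the input have amplitude 0.
(|00⟩, |10⟩): (a, b) = (0.1305, 0) → (0.09228, 0.09228)
(|01⟩, |11⟩): (a, b) = (0.9914i, 0) → (0.701i, 0.701i)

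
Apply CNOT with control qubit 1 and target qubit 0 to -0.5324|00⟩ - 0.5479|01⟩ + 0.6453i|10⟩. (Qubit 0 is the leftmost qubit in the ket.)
-0.5324|00⟩ + 0.6453i|10⟩ - 0.5479|11⟩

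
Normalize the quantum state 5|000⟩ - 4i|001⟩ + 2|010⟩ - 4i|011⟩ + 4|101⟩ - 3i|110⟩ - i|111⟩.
0.5361|000⟩ - 0.4288i|001⟩ + 0.2144|010⟩ - 0.4288i|011⟩ + 0.4288|101⟩ - 0.3216i|110⟩ - 0.1072i|111⟩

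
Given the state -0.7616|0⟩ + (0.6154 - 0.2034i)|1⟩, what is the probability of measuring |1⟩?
0.4201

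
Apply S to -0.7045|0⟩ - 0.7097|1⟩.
-0.7045|0⟩ - 0.7097i|1⟩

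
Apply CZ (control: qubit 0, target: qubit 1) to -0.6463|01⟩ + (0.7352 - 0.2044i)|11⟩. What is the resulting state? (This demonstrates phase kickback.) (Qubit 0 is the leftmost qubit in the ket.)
-0.6463|01⟩ + (-0.7352 + 0.2044i)|11⟩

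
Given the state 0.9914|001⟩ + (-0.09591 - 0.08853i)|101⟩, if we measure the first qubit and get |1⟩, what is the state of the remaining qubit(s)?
(-0.7348 - 0.6783i)|01⟩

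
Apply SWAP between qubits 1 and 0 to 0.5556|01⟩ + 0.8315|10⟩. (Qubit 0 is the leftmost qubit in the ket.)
0.8315|01⟩ + 0.5556|10⟩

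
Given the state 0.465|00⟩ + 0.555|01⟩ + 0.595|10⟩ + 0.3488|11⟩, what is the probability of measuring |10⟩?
0.354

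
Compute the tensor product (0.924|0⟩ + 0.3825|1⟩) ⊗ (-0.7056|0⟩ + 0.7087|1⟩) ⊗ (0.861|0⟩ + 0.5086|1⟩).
-0.5613|000⟩ - 0.3316|001⟩ + 0.5638|010⟩ + 0.3331|011⟩ - 0.2324|100⟩ - 0.1373|101⟩ + 0.2334|110⟩ + 0.1379|111⟩

amp(|b₁b₂…⟩) = product of the factor amplitudes for bits b₁, b₂, …; only kets whose every factor amplitude is nonzero survive.
|000⟩: (0.924)(-0.7056)(0.861) = -0.5613
|001⟩: (0.924)(-0.7056)(0.5086) = -0.3316
|010⟩: (0.924)(0.7087)(0.861) = 0.5638
|011⟩: (0.924)(0.7087)(0.5086) = 0.3331
|100⟩: (0.3825)(-0.7056)(0.861) = -0.2324
|101⟩: (0.3825)(-0.7056)(0.5086) = -0.1373
|110⟩: (0.3825)(0.7087)(0.861) = 0.2334
|111⟩: (0.3825)(0.7087)(0.5086) = 0.1379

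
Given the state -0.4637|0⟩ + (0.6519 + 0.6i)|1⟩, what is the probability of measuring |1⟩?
0.785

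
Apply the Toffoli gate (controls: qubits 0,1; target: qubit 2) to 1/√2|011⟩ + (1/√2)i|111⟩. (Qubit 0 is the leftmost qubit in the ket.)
1/√2|011⟩ + (1/√2)i|110⟩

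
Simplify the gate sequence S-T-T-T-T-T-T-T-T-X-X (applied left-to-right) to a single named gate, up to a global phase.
S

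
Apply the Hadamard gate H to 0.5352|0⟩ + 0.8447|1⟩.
0.9757|0⟩ - 0.2188|1⟩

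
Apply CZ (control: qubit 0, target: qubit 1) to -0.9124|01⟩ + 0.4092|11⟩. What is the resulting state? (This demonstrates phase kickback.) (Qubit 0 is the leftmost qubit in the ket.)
-0.9124|01⟩ - 0.4092|11⟩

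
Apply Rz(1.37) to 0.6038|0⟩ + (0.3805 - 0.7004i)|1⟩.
(0.4676 - 0.382i)|0⟩ + (0.7378 - 0.3017i)|1⟩

Rz(1.37) = [[e^(−iθ/2), 0], [0, e^(iθ/2)]] with e^(±iθ/2) = cos(θ/2) ± i·sin(θ/2); θ = 1.37, cos(θ/2) ≈ 0.774419, sin(θ/2) ≈ 0.632673.
With a = amp(|0⟩) = 0.6038 and b = amp(|1⟩) = (0.3805 - 0.7004i):
new amp(|0⟩) = (0.774419 - 0.632673i)·a = (0.4676 - 0.382i)
new amp(|1⟩) = (0.774419 + 0.632673i)·b = (0.7378 - 0.3017i)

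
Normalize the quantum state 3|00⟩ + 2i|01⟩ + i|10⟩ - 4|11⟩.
0.5477|00⟩ + 0.3651i|01⟩ + 0.1826i|10⟩ - 0.7303|11⟩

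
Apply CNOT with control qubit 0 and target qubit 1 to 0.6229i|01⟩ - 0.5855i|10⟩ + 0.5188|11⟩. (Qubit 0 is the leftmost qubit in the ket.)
0.6229i|01⟩ + 0.5188|10⟩ - 0.5855i|11⟩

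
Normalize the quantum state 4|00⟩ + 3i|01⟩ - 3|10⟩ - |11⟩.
0.6761|00⟩ + 0.5071i|01⟩ - 0.5071|10⟩ - 0.169|11⟩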